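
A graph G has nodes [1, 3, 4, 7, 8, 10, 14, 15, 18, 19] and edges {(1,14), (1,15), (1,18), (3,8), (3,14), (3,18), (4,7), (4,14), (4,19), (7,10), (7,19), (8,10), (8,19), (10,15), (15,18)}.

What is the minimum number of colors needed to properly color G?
χ(G) = 3

Clique number ω(G) = 3 (lower bound: χ ≥ ω).
The clique on [1, 15, 18] has size 3, forcing χ ≥ 3, and the coloring below uses 3 colors, so χ(G) = 3.
A valid 3-coloring: color 1: [1, 3, 4, 10]; color 2: [7, 8, 14, 15]; color 3: [18, 19].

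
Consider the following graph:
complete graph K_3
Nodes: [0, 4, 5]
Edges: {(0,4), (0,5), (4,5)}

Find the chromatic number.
χ(G) = 3

Clique number ω(G) = 3 (lower bound: χ ≥ ω).
The clique on [0, 4, 5] has size 3, forcing χ ≥ 3, and the coloring below uses 3 colors, so χ(G) = 3.
A valid 3-coloring: color 1: [5]; color 2: [0]; color 3: [4].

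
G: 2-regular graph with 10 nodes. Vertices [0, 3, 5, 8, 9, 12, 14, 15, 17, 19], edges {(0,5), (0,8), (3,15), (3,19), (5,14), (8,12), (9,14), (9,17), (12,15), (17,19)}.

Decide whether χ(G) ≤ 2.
Yes, G is 2-colorable

A valid 2-coloring: color 1: [0, 3, 12, 14, 17]; color 2: [5, 8, 9, 15, 19].
(χ(G) = 2 ≤ 2.)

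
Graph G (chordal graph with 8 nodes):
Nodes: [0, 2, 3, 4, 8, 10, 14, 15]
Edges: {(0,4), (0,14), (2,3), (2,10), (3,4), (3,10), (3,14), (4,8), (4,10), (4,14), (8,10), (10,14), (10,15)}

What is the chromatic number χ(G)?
Clique number ω(G) = 4 (lower bound: χ ≥ ω).
The clique on [3, 4, 10, 14] has size 4, forcing χ ≥ 4, and the coloring below uses 4 colors, so χ(G) = 4.
A valid 4-coloring: color 1: [0, 10]; color 2: [2, 4, 15]; color 3: [3, 8]; color 4: [14].

χ(G) = 4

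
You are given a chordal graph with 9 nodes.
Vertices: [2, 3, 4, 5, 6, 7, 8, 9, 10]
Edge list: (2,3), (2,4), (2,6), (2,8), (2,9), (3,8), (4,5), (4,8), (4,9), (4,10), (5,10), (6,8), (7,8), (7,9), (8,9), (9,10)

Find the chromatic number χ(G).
χ(G) = 4

Clique number ω(G) = 4 (lower bound: χ ≥ ω).
The clique on [2, 4, 8, 9] has size 4, forcing χ ≥ 4, and the coloring below uses 4 colors, so χ(G) = 4.
A valid 4-coloring: color 1: [8, 10]; color 2: [3, 5, 6, 9]; color 3: [2, 7]; color 4: [4].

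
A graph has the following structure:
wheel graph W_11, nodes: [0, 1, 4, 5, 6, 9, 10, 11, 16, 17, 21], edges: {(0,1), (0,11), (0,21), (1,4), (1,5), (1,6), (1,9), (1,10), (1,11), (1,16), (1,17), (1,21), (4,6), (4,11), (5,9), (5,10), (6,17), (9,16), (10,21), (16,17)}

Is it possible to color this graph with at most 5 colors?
A valid 5-coloring: color 1: [1]; color 2: [0, 4, 9, 10, 17]; color 3: [5, 6, 11, 16, 21].
(χ(G) = 3 ≤ 5.)

Yes, G is 5-colorable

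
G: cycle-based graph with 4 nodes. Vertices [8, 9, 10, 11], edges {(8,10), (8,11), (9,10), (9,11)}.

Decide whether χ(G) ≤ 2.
Yes, G is 2-colorable

A valid 2-coloring: color 1: [10, 11]; color 2: [8, 9].
(χ(G) = 2 ≤ 2.)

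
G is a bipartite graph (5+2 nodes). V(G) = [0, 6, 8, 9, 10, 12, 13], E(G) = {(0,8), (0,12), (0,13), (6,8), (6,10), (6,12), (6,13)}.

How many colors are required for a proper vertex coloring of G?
Clique number ω(G) = 2 (lower bound: χ ≥ ω).
The graph is bipartite (no odd cycle), so 2 colors suffice: χ(G) = 2.
A valid 2-coloring: color 1: [0, 6, 9]; color 2: [8, 10, 12, 13].

χ(G) = 2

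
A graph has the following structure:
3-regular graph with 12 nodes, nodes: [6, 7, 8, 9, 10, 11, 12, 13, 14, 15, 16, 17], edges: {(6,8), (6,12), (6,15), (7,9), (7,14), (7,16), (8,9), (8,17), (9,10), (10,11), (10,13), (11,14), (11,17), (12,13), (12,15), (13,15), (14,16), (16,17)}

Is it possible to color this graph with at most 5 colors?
Yes, G is 5-colorable

A valid 5-coloring: color 1: [7, 8, 10, 12]; color 2: [6, 9, 13, 14, 17]; color 3: [11, 15, 16].
(χ(G) = 3 ≤ 5.)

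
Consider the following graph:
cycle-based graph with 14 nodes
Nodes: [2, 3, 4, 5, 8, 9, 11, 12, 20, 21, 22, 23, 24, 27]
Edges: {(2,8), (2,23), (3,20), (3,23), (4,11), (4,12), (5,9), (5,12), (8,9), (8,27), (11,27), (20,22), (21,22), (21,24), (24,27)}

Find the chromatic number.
Clique number ω(G) = 2 (lower bound: χ ≥ ω).
Odd cycle [9, 5, 12, 4, 11, 27, 8] needs 3 colors (χ ≥ 3).
The coloring below uses 3 colors, so χ(G) = 3.
A valid 3-coloring: color 1: [4, 5, 8, 20, 23, 24]; color 2: [2, 3, 9, 12, 22, 27]; color 3: [11, 21].

χ(G) = 3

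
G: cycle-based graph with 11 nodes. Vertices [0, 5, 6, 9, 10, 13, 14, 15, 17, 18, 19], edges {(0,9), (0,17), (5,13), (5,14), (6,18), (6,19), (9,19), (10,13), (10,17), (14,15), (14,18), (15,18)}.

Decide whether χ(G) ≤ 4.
Yes, G is 4-colorable

A valid 4-coloring: color 1: [0, 5, 10, 18, 19]; color 2: [6, 9, 13, 14, 17]; color 3: [15].
(χ(G) = 3 ≤ 4.)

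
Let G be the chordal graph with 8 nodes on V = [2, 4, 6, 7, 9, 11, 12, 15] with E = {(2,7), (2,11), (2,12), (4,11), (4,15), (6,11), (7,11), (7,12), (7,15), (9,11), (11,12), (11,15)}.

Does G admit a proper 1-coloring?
The clique on vertices [2, 7, 11, 12] has size 4 > 1, so it alone needs 4 colors.

No, G is not 1-colorable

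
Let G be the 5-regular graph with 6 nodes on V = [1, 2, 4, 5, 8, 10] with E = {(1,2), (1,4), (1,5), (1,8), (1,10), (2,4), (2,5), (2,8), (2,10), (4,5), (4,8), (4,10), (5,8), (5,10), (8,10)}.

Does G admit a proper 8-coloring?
Yes, G is 8-colorable

A valid 8-coloring: color 1: [8]; color 2: [2]; color 3: [5]; color 4: [10]; color 5: [1]; color 6: [4].
(χ(G) = 6 ≤ 8.)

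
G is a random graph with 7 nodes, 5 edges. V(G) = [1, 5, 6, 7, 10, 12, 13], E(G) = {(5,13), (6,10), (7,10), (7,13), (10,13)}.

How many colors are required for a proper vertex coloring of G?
χ(G) = 3

Clique number ω(G) = 3 (lower bound: χ ≥ ω).
The clique on [7, 10, 13] has size 3, forcing χ ≥ 3, and the coloring below uses 3 colors, so χ(G) = 3.
A valid 3-coloring: color 1: [1, 6, 12, 13]; color 2: [5, 10]; color 3: [7].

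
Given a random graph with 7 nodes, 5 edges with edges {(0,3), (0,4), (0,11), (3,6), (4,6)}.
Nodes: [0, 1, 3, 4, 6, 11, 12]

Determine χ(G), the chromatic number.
χ(G) = 2

Clique number ω(G) = 2 (lower bound: χ ≥ ω).
The graph is bipartite (no odd cycle), so 2 colors suffice: χ(G) = 2.
A valid 2-coloring: color 1: [0, 1, 6, 12]; color 2: [3, 4, 11].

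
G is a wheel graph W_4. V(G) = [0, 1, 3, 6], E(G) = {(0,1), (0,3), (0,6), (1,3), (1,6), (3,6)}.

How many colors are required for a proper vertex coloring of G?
Clique number ω(G) = 4 (lower bound: χ ≥ ω).
The clique on [0, 1, 3, 6] has size 4, forcing χ ≥ 4, and the coloring below uses 4 colors, so χ(G) = 4.
A valid 4-coloring: color 1: [6]; color 2: [0]; color 3: [1]; color 4: [3].

χ(G) = 4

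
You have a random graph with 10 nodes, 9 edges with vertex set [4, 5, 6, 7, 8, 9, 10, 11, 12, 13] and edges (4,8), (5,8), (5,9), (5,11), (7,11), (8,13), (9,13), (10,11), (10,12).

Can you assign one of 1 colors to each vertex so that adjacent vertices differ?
No, G is not 1-colorable

Edge (4,8) forces its endpoints to differ, so 1 color is not enough.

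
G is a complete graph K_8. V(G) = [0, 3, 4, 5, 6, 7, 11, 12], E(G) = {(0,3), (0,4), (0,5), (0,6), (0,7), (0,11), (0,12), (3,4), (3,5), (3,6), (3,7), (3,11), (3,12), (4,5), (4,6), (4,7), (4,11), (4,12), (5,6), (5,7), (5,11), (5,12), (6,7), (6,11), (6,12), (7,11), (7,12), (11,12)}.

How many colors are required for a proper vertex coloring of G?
χ(G) = 8

Clique number ω(G) = 8 (lower bound: χ ≥ ω).
The clique on [0, 3, 4, 5, 6, 7, 11, 12] has size 8, forcing χ ≥ 8, and the coloring below uses 8 colors, so χ(G) = 8.
A valid 8-coloring: color 1: [3]; color 2: [6]; color 3: [4]; color 4: [7]; color 5: [11]; color 6: [12]; color 7: [0]; color 8: [5].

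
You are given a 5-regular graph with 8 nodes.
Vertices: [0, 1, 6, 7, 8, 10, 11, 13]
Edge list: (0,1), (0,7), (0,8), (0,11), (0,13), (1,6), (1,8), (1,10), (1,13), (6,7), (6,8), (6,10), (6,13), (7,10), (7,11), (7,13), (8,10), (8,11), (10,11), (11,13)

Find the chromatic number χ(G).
χ(G) = 4

Clique number ω(G) = 4 (lower bound: χ ≥ ω).
The clique on [0, 7, 11, 13] has size 4, forcing χ ≥ 4, and the coloring below uses 4 colors, so χ(G) = 4.
A valid 4-coloring: color 1: [1, 7]; color 2: [0, 10]; color 3: [6, 11]; color 4: [8, 13].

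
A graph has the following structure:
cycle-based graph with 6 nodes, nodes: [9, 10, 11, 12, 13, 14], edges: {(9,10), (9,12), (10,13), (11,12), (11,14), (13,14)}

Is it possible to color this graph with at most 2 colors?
Yes, G is 2-colorable

A valid 2-coloring: color 1: [9, 11, 13]; color 2: [10, 12, 14].
(χ(G) = 2 ≤ 2.)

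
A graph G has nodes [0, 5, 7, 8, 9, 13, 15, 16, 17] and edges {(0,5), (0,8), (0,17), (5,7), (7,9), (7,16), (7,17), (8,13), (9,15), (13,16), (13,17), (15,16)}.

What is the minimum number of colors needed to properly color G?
Clique number ω(G) = 2 (lower bound: χ ≥ ω).
The graph is bipartite (no odd cycle), so 2 colors suffice: χ(G) = 2.
A valid 2-coloring: color 1: [0, 7, 13, 15]; color 2: [5, 8, 9, 16, 17].

χ(G) = 2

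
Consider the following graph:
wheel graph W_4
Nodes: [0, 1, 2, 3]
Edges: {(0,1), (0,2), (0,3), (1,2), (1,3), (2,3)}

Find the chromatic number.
Clique number ω(G) = 4 (lower bound: χ ≥ ω).
The clique on [0, 1, 2, 3] has size 4, forcing χ ≥ 4, and the coloring below uses 4 colors, so χ(G) = 4.
A valid 4-coloring: color 1: [2]; color 2: [0]; color 3: [3]; color 4: [1].

χ(G) = 4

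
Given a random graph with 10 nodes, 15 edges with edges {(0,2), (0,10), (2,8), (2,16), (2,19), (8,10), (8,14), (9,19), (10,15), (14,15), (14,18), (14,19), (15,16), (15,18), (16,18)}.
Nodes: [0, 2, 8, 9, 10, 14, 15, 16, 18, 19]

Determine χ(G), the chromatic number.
χ(G) = 3

Clique number ω(G) = 3 (lower bound: χ ≥ ω).
The clique on [14, 15, 18] has size 3, forcing χ ≥ 3, and the coloring below uses 3 colors, so χ(G) = 3.
A valid 3-coloring: color 1: [9, 10, 14, 16]; color 2: [2, 15]; color 3: [0, 8, 18, 19].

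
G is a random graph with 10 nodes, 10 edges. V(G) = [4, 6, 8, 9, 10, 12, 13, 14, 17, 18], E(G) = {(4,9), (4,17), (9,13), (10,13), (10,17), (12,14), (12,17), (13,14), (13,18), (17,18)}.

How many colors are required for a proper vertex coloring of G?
Clique number ω(G) = 2 (lower bound: χ ≥ ω).
Odd cycle [17, 18, 13, 9, 4] needs 3 colors (χ ≥ 3).
The coloring below uses 3 colors, so χ(G) = 3.
A valid 3-coloring: color 1: [6, 8, 13, 17]; color 2: [9, 10, 14, 18]; color 3: [4, 12].

χ(G) = 3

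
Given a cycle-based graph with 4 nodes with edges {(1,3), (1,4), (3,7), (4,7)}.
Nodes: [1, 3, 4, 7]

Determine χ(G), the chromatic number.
χ(G) = 2

Clique number ω(G) = 2 (lower bound: χ ≥ ω).
The graph is bipartite (no odd cycle), so 2 colors suffice: χ(G) = 2.
A valid 2-coloring: color 1: [1, 7]; color 2: [3, 4].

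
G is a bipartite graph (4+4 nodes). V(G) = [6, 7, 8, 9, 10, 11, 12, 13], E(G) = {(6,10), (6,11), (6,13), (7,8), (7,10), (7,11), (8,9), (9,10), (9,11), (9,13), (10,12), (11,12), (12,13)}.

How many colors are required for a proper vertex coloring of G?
χ(G) = 2

Clique number ω(G) = 2 (lower bound: χ ≥ ω).
The graph is bipartite (no odd cycle), so 2 colors suffice: χ(G) = 2.
A valid 2-coloring: color 1: [6, 7, 9, 12]; color 2: [8, 10, 11, 13].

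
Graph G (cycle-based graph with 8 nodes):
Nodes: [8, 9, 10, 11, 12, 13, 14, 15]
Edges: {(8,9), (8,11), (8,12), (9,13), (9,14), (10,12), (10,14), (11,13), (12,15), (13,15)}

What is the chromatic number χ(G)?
χ(G) = 3

Clique number ω(G) = 2 (lower bound: χ ≥ ω).
Odd cycle [13, 11, 8, 12, 15] needs 3 colors (χ ≥ 3).
The coloring below uses 3 colors, so χ(G) = 3.
A valid 3-coloring: color 1: [9, 11, 12]; color 2: [8, 10, 13]; color 3: [14, 15].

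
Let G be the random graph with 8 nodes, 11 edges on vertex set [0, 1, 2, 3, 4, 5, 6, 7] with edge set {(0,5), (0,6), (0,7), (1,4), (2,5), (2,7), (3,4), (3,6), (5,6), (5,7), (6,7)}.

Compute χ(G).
Clique number ω(G) = 4 (lower bound: χ ≥ ω).
The clique on [0, 5, 6, 7] has size 4, forcing χ ≥ 4, and the coloring below uses 4 colors, so χ(G) = 4.
A valid 4-coloring: color 1: [1, 3, 7]; color 2: [2, 4, 6]; color 3: [5]; color 4: [0].

χ(G) = 4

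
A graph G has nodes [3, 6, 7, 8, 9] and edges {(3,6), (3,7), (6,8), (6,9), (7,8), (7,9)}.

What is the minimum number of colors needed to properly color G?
χ(G) = 2

Clique number ω(G) = 2 (lower bound: χ ≥ ω).
The graph is bipartite (no odd cycle), so 2 colors suffice: χ(G) = 2.
A valid 2-coloring: color 1: [6, 7]; color 2: [3, 8, 9].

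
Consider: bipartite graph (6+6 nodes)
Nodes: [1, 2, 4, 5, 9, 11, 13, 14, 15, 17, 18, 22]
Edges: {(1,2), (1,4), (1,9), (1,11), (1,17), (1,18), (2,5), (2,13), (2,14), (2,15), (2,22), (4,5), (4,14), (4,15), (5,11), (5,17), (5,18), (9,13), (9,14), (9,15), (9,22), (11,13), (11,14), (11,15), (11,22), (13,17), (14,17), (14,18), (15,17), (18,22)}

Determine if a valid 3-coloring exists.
Yes, G is 3-colorable

A valid 3-coloring: color 1: [1, 5, 13, 14, 15, 22]; color 2: [2, 4, 9, 11, 17, 18].
(χ(G) = 2 ≤ 3.)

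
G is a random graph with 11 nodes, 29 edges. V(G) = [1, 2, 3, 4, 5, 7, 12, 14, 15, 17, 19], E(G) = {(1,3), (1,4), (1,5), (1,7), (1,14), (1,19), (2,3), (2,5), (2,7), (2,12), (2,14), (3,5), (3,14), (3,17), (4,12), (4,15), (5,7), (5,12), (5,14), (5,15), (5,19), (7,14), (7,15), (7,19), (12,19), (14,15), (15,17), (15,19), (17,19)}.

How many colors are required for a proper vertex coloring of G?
χ(G) = 4

Clique number ω(G) = 4 (lower bound: χ ≥ ω).
The clique on [1, 3, 5, 14] has size 4, forcing χ ≥ 4, and the coloring below uses 4 colors, so χ(G) = 4.
A valid 4-coloring: color 1: [4, 5, 17]; color 2: [3, 7, 12]; color 3: [14, 19]; color 4: [1, 2, 15].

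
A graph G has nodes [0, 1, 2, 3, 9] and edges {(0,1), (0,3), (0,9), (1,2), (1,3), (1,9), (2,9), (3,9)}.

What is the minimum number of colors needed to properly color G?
Clique number ω(G) = 4 (lower bound: χ ≥ ω).
The clique on [0, 1, 3, 9] has size 4, forcing χ ≥ 4, and the coloring below uses 4 colors, so χ(G) = 4.
A valid 4-coloring: color 1: [1]; color 2: [9]; color 3: [2, 3]; color 4: [0].

χ(G) = 4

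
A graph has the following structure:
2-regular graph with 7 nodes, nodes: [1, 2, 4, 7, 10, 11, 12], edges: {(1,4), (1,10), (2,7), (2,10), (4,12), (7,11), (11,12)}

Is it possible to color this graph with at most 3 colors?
A valid 3-coloring: color 1: [4, 7, 10]; color 2: [1, 2, 11]; color 3: [12].
(χ(G) = 3 ≤ 3.)

Yes, G is 3-colorable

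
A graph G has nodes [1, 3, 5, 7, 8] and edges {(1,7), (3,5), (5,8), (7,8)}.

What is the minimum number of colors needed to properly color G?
χ(G) = 2

Clique number ω(G) = 2 (lower bound: χ ≥ ω).
The graph is bipartite (no odd cycle), so 2 colors suffice: χ(G) = 2.
A valid 2-coloring: color 1: [1, 3, 8]; color 2: [5, 7].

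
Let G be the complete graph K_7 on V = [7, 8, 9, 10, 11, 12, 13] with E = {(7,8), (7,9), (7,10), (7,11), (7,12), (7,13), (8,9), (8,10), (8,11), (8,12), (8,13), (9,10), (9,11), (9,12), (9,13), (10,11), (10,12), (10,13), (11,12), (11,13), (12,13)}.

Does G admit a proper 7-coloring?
A valid 7-coloring: color 1: [12]; color 2: [11]; color 3: [9]; color 4: [7]; color 5: [13]; color 6: [10]; color 7: [8].
(χ(G) = 7 ≤ 7.)

Yes, G is 7-colorable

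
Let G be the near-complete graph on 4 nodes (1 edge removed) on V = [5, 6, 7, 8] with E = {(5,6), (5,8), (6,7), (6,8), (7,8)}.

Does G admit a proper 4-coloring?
Yes, G is 4-colorable

A valid 4-coloring: color 1: [6]; color 2: [8]; color 3: [5, 7].
(χ(G) = 3 ≤ 4.)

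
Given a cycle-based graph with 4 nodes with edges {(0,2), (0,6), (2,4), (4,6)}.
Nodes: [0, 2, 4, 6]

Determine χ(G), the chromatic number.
χ(G) = 2

Clique number ω(G) = 2 (lower bound: χ ≥ ω).
The graph is bipartite (no odd cycle), so 2 colors suffice: χ(G) = 2.
A valid 2-coloring: color 1: [2, 6]; color 2: [0, 4].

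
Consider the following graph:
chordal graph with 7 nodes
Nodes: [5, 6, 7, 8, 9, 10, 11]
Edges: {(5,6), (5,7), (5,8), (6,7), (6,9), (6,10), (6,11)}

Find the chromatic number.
Clique number ω(G) = 3 (lower bound: χ ≥ ω).
The clique on [5, 6, 7] has size 3, forcing χ ≥ 3, and the coloring below uses 3 colors, so χ(G) = 3.
A valid 3-coloring: color 1: [6, 8]; color 2: [5, 9, 10, 11]; color 3: [7].

χ(G) = 3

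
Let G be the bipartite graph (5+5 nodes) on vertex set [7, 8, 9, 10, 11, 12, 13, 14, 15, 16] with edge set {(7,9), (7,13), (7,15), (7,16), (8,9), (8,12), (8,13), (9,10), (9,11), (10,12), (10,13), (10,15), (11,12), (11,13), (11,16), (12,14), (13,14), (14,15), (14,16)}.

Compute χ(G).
Clique number ω(G) = 2 (lower bound: χ ≥ ω).
The graph is bipartite (no odd cycle), so 2 colors suffice: χ(G) = 2.
A valid 2-coloring: color 1: [9, 12, 13, 15, 16]; color 2: [7, 8, 10, 11, 14].

χ(G) = 2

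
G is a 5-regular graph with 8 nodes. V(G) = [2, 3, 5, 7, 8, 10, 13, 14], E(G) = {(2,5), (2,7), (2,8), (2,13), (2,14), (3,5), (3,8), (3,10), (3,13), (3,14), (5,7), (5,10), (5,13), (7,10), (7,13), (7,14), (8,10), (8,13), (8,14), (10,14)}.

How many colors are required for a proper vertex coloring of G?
χ(G) = 4

Clique number ω(G) = 4 (lower bound: χ ≥ ω).
The clique on [3, 8, 10, 14] has size 4, forcing χ ≥ 4, and the coloring below uses 4 colors, so χ(G) = 4.
A valid 4-coloring: color 1: [2, 10]; color 2: [5, 8]; color 3: [13, 14]; color 4: [3, 7].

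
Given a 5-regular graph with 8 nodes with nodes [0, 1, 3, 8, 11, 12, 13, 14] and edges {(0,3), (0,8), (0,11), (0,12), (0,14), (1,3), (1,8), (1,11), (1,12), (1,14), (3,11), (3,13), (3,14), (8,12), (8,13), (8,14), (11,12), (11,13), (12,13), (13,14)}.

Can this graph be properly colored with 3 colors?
No, G is not 3-colorable

Odd cycle [8, 14, 3, 11, 12] needs 3 colors (χ ≥ 3).
Vertex 0 is adjacent to every vertex of [3, 8, 11, 12, 14], which already need 3 colors among themselves, so 0 needs a new color (χ ≥ 4).
Hence χ(G) ≥ 4 > 3, so no proper 3-coloring exists.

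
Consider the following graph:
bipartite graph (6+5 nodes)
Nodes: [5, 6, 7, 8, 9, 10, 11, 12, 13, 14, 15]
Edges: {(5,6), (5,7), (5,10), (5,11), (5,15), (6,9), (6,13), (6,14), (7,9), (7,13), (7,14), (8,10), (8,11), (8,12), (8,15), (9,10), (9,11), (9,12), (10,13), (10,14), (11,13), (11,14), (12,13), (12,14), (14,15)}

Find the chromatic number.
Clique number ω(G) = 2 (lower bound: χ ≥ ω).
The graph is bipartite (no odd cycle), so 2 colors suffice: χ(G) = 2.
A valid 2-coloring: color 1: [5, 8, 9, 13, 14]; color 2: [6, 7, 10, 11, 12, 15].

χ(G) = 2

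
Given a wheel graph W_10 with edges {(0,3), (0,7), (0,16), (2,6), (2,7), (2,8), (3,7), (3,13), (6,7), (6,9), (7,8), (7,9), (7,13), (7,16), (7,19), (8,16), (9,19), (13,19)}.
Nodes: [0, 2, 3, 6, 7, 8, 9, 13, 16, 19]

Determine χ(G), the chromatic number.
χ(G) = 4

Clique number ω(G) = 3 (lower bound: χ ≥ ω).
Odd cycle [9, 6, 2, 8, 16, 0, 3, 13, 19] needs 3 colors (χ ≥ 3).
Vertex 7 is adjacent to every vertex of [0, 2, 3, 6, 8, 9, 13, 16, 19], which already need 3 colors among themselves, so 7 needs a new color (χ ≥ 4).
The coloring below uses 4 colors, so χ(G) = 4.
A valid 4-coloring: color 1: [7]; color 2: [2, 9, 13, 16]; color 3: [0, 6, 8, 19]; color 4: [3].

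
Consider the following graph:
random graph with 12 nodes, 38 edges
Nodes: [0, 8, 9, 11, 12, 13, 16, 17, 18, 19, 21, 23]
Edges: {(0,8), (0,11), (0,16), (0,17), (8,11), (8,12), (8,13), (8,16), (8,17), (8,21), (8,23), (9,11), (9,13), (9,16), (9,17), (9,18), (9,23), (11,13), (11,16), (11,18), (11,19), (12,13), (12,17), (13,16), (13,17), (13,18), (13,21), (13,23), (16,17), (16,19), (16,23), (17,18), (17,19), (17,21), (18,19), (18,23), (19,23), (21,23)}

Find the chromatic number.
Clique number ω(G) = 4 (lower bound: χ ≥ ω).
The clique on [0, 8, 16, 17] has size 4, forcing χ ≥ 4, and the coloring below uses 4 colors, so χ(G) = 4.
A valid 4-coloring: color 1: [11, 17, 23]; color 2: [0, 13, 19]; color 3: [8, 9]; color 4: [12, 16, 18, 21].

χ(G) = 4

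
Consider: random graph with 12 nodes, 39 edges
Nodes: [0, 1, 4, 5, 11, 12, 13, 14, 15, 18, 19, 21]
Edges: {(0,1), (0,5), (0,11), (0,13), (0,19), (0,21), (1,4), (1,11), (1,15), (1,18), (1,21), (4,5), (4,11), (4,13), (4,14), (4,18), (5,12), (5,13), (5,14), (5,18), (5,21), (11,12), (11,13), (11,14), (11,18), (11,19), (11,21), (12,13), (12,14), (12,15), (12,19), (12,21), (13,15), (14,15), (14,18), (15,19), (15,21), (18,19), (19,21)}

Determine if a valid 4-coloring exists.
Yes, G is 4-colorable

A valid 4-coloring: color 1: [5, 11, 15]; color 2: [0, 4, 12]; color 3: [13, 18, 21]; color 4: [1, 14, 19].
(χ(G) = 4 ≤ 4.)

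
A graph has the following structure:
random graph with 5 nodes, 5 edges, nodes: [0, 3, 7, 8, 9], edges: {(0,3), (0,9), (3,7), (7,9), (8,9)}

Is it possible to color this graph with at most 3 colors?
A valid 3-coloring: color 1: [3, 9]; color 2: [0, 7, 8].
(χ(G) = 2 ≤ 3.)

Yes, G is 3-colorable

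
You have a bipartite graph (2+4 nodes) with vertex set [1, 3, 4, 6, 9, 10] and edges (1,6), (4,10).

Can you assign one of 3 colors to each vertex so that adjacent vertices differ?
Yes, G is 3-colorable

A valid 3-coloring: color 1: [3, 4, 6, 9]; color 2: [1, 10].
(χ(G) = 2 ≤ 3.)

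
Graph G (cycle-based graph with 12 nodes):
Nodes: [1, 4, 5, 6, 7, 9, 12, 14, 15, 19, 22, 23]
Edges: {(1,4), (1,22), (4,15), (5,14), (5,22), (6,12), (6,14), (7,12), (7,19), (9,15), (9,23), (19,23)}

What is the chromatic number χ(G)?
χ(G) = 2

Clique number ω(G) = 2 (lower bound: χ ≥ ω).
The graph is bipartite (no odd cycle), so 2 colors suffice: χ(G) = 2.
A valid 2-coloring: color 1: [1, 5, 6, 7, 15, 23]; color 2: [4, 9, 12, 14, 19, 22].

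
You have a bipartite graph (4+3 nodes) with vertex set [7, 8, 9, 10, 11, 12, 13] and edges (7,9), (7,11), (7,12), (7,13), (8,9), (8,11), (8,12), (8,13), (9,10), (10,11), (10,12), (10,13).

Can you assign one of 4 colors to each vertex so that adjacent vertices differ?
A valid 4-coloring: color 1: [7, 8, 10]; color 2: [9, 11, 12, 13].
(χ(G) = 2 ≤ 4.)

Yes, G is 4-colorable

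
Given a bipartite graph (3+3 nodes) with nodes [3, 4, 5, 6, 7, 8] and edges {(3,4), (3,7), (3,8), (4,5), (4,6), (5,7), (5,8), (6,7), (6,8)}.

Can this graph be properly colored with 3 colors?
A valid 3-coloring: color 1: [4, 7, 8]; color 2: [3, 5, 6].
(χ(G) = 2 ≤ 3.)

Yes, G is 3-colorable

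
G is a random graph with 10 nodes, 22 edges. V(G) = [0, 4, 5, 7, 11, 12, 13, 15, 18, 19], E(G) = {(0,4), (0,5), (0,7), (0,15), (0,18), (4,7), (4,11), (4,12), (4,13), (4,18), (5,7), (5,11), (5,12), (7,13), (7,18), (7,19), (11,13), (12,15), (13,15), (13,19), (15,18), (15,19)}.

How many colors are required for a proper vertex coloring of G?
χ(G) = 4

Clique number ω(G) = 4 (lower bound: χ ≥ ω).
The clique on [0, 4, 7, 18] has size 4, forcing χ ≥ 4, and the coloring below uses 4 colors, so χ(G) = 4.
A valid 4-coloring: color 1: [7, 11, 15]; color 2: [4, 5, 19]; color 3: [0, 12, 13]; color 4: [18].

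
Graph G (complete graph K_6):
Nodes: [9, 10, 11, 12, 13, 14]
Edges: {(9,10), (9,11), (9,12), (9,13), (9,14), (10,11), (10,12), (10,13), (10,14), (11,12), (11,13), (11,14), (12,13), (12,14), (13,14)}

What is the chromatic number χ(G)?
Clique number ω(G) = 6 (lower bound: χ ≥ ω).
The clique on [9, 10, 11, 12, 13, 14] has size 6, forcing χ ≥ 6, and the coloring below uses 6 colors, so χ(G) = 6.
A valid 6-coloring: color 1: [13]; color 2: [10]; color 3: [11]; color 4: [9]; color 5: [12]; color 6: [14].

χ(G) = 6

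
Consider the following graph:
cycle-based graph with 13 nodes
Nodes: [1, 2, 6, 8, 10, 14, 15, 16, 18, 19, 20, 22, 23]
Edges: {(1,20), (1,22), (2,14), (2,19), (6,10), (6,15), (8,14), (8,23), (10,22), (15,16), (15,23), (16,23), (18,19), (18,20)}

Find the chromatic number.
Clique number ω(G) = 3 (lower bound: χ ≥ ω).
The clique on [15, 16, 23] has size 3, forcing χ ≥ 3, and the coloring below uses 3 colors, so χ(G) = 3.
A valid 3-coloring: color 1: [1, 2, 8, 10, 15, 18]; color 2: [6, 14, 19, 20, 22, 23]; color 3: [16].

χ(G) = 3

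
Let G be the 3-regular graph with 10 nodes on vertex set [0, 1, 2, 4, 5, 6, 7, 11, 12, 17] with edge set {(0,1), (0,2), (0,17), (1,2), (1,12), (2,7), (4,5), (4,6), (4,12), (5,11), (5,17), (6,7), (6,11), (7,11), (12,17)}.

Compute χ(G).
Clique number ω(G) = 3 (lower bound: χ ≥ ω).
The clique on [0, 1, 2] has size 3, forcing χ ≥ 3, and the coloring below uses 3 colors, so χ(G) = 3.
A valid 3-coloring: color 1: [1, 4, 11, 17]; color 2: [2, 5, 6, 12]; color 3: [0, 7].

χ(G) = 3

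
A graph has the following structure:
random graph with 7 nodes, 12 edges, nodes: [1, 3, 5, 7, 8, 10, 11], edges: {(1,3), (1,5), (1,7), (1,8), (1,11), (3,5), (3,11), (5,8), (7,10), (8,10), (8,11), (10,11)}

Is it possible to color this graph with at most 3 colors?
Yes, G is 3-colorable

A valid 3-coloring: color 1: [1, 10]; color 2: [3, 7, 8]; color 3: [5, 11].
(χ(G) = 3 ≤ 3.)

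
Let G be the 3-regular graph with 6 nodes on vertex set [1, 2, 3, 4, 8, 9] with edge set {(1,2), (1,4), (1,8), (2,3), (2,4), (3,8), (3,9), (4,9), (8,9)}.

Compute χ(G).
χ(G) = 3

Clique number ω(G) = 3 (lower bound: χ ≥ ω).
The clique on [1, 2, 4] has size 3, forcing χ ≥ 3, and the coloring below uses 3 colors, so χ(G) = 3.
A valid 3-coloring: color 1: [2, 8]; color 2: [1, 9]; color 3: [3, 4].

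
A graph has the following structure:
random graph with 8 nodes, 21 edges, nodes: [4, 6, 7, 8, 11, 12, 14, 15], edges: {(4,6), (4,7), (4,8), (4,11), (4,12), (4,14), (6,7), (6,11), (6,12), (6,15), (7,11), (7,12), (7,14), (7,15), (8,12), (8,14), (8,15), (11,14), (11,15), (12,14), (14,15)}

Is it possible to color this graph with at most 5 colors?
Yes, G is 5-colorable

A valid 5-coloring: color 1: [6, 14]; color 2: [4, 15]; color 3: [7, 8]; color 4: [11, 12].
(χ(G) = 4 ≤ 5.)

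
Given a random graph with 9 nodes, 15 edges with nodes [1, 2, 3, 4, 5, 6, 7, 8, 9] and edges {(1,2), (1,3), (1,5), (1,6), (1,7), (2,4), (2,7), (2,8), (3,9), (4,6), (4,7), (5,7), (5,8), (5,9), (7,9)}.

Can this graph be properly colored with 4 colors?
A valid 4-coloring: color 1: [1, 4, 8, 9]; color 2: [3, 6, 7]; color 3: [2, 5].
(χ(G) = 3 ≤ 4.)

Yes, G is 4-colorable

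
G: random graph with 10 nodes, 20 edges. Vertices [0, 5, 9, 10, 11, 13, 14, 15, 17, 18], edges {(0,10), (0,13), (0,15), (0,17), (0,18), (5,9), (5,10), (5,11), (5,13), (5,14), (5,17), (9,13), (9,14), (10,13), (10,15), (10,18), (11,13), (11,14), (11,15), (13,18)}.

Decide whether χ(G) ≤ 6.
A valid 6-coloring: color 1: [0, 5]; color 2: [13, 14, 15, 17]; color 3: [9, 10, 11]; color 4: [18].
(χ(G) = 4 ≤ 6.)

Yes, G is 6-colorable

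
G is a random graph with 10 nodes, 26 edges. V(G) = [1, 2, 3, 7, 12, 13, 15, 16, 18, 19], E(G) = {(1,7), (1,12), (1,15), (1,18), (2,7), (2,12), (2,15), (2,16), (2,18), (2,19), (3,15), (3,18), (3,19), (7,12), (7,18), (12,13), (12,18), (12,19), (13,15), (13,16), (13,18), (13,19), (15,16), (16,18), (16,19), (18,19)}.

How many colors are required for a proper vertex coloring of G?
χ(G) = 4

Clique number ω(G) = 4 (lower bound: χ ≥ ω).
The clique on [2, 16, 18, 19] has size 4, forcing χ ≥ 4, and the coloring below uses 4 colors, so χ(G) = 4.
A valid 4-coloring: color 1: [15, 18]; color 2: [3, 12, 16]; color 3: [7, 19]; color 4: [1, 2, 13].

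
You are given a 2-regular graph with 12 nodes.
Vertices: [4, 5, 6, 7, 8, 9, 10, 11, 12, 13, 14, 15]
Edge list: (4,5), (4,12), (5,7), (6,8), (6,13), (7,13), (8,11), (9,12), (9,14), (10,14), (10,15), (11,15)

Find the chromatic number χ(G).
χ(G) = 2

Clique number ω(G) = 2 (lower bound: χ ≥ ω).
The graph is bipartite (no odd cycle), so 2 colors suffice: χ(G) = 2.
A valid 2-coloring: color 1: [5, 8, 12, 13, 14, 15]; color 2: [4, 6, 7, 9, 10, 11].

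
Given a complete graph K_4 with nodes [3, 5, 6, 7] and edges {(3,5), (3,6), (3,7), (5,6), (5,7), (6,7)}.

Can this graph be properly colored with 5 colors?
A valid 5-coloring: color 1: [3]; color 2: [7]; color 3: [6]; color 4: [5].
(χ(G) = 4 ≤ 5.)

Yes, G is 5-colorable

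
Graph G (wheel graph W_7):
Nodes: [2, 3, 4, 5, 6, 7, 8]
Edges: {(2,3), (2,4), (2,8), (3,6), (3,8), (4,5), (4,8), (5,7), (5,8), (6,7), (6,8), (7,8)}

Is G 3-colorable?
A valid 3-coloring: color 1: [8]; color 2: [3, 4, 7]; color 3: [2, 5, 6].
(χ(G) = 3 ≤ 3.)

Yes, G is 3-colorable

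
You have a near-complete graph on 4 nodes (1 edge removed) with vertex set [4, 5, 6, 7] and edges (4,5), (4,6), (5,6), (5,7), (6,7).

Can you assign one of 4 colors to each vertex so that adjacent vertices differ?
Yes, G is 4-colorable

A valid 4-coloring: color 1: [6]; color 2: [5]; color 3: [4, 7].
(χ(G) = 3 ≤ 4.)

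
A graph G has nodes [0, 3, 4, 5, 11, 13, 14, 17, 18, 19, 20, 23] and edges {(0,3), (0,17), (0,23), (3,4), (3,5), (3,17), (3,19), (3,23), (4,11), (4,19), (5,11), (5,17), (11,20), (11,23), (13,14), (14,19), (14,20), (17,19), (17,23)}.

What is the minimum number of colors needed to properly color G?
χ(G) = 4

Clique number ω(G) = 4 (lower bound: χ ≥ ω).
The clique on [0, 3, 17, 23] has size 4, forcing χ ≥ 4, and the coloring below uses 4 colors, so χ(G) = 4.
A valid 4-coloring: color 1: [3, 11, 14, 18]; color 2: [4, 13, 17, 20]; color 3: [5, 19, 23]; color 4: [0].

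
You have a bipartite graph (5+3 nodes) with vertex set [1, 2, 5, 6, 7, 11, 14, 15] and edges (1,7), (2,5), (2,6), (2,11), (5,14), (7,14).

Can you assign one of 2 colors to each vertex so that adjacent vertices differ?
Yes, G is 2-colorable

A valid 2-coloring: color 1: [1, 2, 14, 15]; color 2: [5, 6, 7, 11].
(χ(G) = 2 ≤ 2.)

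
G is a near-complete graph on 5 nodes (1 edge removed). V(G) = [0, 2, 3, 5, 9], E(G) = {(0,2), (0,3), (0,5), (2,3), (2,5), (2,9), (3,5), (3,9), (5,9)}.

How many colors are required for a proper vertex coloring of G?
Clique number ω(G) = 4 (lower bound: χ ≥ ω).
The clique on [0, 2, 3, 5] has size 4, forcing χ ≥ 4, and the coloring below uses 4 colors, so χ(G) = 4.
A valid 4-coloring: color 1: [2]; color 2: [3]; color 3: [5]; color 4: [0, 9].

χ(G) = 4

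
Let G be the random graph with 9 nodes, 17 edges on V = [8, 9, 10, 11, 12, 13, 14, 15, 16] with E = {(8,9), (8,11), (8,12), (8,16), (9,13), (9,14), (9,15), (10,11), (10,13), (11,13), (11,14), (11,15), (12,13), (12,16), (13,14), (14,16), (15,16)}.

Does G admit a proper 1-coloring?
No, G is not 1-colorable

The clique on vertices [8, 12, 16] has size 3 > 1, so it alone needs 3 colors.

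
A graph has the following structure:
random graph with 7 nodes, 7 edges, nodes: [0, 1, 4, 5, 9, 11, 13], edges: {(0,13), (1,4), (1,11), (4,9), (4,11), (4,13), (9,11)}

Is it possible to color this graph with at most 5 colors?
A valid 5-coloring: color 1: [0, 4, 5]; color 2: [11, 13]; color 3: [1, 9].
(χ(G) = 3 ≤ 5.)

Yes, G is 5-colorable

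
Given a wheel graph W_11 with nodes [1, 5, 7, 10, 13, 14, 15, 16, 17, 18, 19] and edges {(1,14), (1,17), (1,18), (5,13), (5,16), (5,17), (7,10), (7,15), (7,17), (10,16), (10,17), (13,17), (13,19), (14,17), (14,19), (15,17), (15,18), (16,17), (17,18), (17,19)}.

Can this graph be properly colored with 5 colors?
A valid 5-coloring: color 1: [17]; color 2: [7, 13, 14, 16, 18]; color 3: [1, 5, 10, 15, 19].
(χ(G) = 3 ≤ 5.)

Yes, G is 5-colorable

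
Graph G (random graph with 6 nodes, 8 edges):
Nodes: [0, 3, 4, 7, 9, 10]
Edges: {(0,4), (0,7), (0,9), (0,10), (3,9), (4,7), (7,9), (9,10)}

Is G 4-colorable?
Yes, G is 4-colorable

A valid 4-coloring: color 1: [0, 3]; color 2: [4, 9]; color 3: [7, 10].
(χ(G) = 3 ≤ 4.)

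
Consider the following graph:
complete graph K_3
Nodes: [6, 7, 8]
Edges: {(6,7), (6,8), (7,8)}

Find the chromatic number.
Clique number ω(G) = 3 (lower bound: χ ≥ ω).
The clique on [6, 7, 8] has size 3, forcing χ ≥ 3, and the coloring below uses 3 colors, so χ(G) = 3.
A valid 3-coloring: color 1: [6]; color 2: [7]; color 3: [8].

χ(G) = 3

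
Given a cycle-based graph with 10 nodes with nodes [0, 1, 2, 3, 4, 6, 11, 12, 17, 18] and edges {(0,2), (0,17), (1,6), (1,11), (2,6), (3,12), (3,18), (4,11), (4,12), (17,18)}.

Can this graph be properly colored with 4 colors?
Yes, G is 4-colorable

A valid 4-coloring: color 1: [0, 6, 11, 12, 18]; color 2: [1, 2, 3, 4, 17].
(χ(G) = 2 ≤ 4.)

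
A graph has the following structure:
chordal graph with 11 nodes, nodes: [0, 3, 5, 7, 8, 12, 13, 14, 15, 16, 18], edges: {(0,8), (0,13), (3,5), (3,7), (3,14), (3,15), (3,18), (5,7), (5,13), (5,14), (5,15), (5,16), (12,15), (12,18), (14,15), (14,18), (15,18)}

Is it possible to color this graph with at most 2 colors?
The clique on vertices [3, 5, 14, 15] has size 4 > 2, so it alone needs 4 colors.

No, G is not 2-colorable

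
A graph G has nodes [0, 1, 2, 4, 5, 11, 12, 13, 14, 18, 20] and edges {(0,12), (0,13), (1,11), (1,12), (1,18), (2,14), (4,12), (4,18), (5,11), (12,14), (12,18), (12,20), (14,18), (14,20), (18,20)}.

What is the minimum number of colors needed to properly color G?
χ(G) = 4

Clique number ω(G) = 4 (lower bound: χ ≥ ω).
The clique on [12, 14, 18, 20] has size 4, forcing χ ≥ 4, and the coloring below uses 4 colors, so χ(G) = 4.
A valid 4-coloring: color 1: [2, 11, 12, 13]; color 2: [0, 5, 18]; color 3: [1, 4, 14]; color 4: [20].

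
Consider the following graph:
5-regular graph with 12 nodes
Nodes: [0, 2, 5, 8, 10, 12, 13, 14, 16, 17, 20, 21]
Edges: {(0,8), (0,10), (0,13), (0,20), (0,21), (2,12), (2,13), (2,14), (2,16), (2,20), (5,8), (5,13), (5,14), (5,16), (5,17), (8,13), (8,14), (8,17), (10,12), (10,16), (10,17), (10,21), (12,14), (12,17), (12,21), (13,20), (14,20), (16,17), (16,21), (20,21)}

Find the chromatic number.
χ(G) = 4

Clique number ω(G) = 3 (lower bound: χ ≥ ω).
Suppose a proper 3-coloring c exists. The clique [0, 8, 13] takes 3 distinct colors; by symmetry let c(0) = 1, c(8) = 2, c(13) = 3.
- Vertex 5: neighbors [8, 13] already have colors [2, 3] ⇒ c(5) = 1.
- Vertex 14: neighbors [5, 8] already have colors [1, 2] ⇒ c(14) = 3.
- Vertex 17: neighbors [5, 8] already have colors [1, 2] ⇒ c(17) = 3.
- Vertex 10: neighbors [0, 17] already have colors [1, 3] ⇒ c(10) = 2.
- Vertex 16: neighbors [5, 10, 17] already have colors [1, 2, 3] — all 3 colors blocked. Contradiction.
The forced assignments end in a contradiction, so G has no proper 3-coloring (χ ≥ 4).
The coloring below uses 4 colors, so χ(G) = 4.
A valid 4-coloring: color 1: [0, 14, 17]; color 2: [2, 5, 10]; color 3: [8, 12, 16, 20]; color 4: [13, 21].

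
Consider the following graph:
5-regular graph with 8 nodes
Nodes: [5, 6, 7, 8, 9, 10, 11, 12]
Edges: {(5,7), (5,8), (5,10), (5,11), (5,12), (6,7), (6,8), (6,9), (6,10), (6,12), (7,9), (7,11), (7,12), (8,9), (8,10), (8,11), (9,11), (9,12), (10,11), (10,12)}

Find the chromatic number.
χ(G) = 4

Clique number ω(G) = 4 (lower bound: χ ≥ ω).
The clique on [6, 7, 9, 12] has size 4, forcing χ ≥ 4, and the coloring below uses 4 colors, so χ(G) = 4.
A valid 4-coloring: color 1: [6, 11]; color 2: [7, 10]; color 3: [5, 9]; color 4: [8, 12].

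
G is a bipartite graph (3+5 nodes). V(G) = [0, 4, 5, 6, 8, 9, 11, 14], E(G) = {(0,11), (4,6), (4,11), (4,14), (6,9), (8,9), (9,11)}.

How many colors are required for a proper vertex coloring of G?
Clique number ω(G) = 2 (lower bound: χ ≥ ω).
The graph is bipartite (no odd cycle), so 2 colors suffice: χ(G) = 2.
A valid 2-coloring: color 1: [0, 4, 5, 9]; color 2: [6, 8, 11, 14].

χ(G) = 2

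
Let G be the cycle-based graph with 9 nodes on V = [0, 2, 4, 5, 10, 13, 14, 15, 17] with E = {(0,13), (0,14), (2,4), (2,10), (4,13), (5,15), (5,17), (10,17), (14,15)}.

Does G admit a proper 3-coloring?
A valid 3-coloring: color 1: [0, 4, 10, 15]; color 2: [2, 5, 13, 14]; color 3: [17].
(χ(G) = 3 ≤ 3.)

Yes, G is 3-colorable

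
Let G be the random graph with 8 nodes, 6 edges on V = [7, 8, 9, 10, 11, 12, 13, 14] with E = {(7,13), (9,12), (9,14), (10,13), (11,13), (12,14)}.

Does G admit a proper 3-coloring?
A valid 3-coloring: color 1: [8, 9, 13]; color 2: [7, 10, 11, 12]; color 3: [14].
(χ(G) = 3 ≤ 3.)

Yes, G is 3-colorable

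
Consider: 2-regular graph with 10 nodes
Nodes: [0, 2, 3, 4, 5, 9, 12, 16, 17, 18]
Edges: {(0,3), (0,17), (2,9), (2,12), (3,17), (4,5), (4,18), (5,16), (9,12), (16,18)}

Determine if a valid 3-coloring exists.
Yes, G is 3-colorable

A valid 3-coloring: color 1: [2, 5, 17, 18]; color 2: [3, 4, 9, 16]; color 3: [0, 12].
(χ(G) = 3 ≤ 3.)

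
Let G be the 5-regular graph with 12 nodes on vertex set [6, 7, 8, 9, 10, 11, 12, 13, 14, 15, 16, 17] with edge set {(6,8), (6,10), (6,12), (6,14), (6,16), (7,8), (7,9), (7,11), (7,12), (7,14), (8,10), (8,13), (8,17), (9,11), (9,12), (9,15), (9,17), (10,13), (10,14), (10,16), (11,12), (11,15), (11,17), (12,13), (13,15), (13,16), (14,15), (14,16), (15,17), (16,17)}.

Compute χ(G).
Clique number ω(G) = 4 (lower bound: χ ≥ ω).
The clique on [6, 10, 14, 16] has size 4, forcing χ ≥ 4, and the coloring below uses 4 colors, so χ(G) = 4.
A valid 4-coloring: color 1: [10, 12, 15]; color 2: [8, 9, 14]; color 3: [6, 7, 13, 17]; color 4: [11, 16].

χ(G) = 4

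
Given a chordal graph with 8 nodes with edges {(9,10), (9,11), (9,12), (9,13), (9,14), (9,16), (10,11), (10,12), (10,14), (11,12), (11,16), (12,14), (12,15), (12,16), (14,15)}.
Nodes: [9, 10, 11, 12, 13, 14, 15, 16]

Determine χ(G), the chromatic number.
Clique number ω(G) = 4 (lower bound: χ ≥ ω).
The clique on [9, 11, 12, 16] has size 4, forcing χ ≥ 4, and the coloring below uses 4 colors, so χ(G) = 4.
A valid 4-coloring: color 1: [9, 15]; color 2: [12, 13]; color 3: [10, 16]; color 4: [11, 14].

χ(G) = 4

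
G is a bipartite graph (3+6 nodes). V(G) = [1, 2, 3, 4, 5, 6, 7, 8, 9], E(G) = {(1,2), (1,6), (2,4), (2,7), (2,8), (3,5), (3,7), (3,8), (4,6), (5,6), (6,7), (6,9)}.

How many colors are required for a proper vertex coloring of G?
Clique number ω(G) = 2 (lower bound: χ ≥ ω).
The graph is bipartite (no odd cycle), so 2 colors suffice: χ(G) = 2.
A valid 2-coloring: color 1: [2, 3, 6]; color 2: [1, 4, 5, 7, 8, 9].

χ(G) = 2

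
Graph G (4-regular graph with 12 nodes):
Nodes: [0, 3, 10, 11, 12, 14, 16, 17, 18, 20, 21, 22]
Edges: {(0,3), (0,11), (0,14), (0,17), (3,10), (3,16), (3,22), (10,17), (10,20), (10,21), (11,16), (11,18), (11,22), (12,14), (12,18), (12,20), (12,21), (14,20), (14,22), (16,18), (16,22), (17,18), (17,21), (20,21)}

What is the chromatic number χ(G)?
Clique number ω(G) = 3 (lower bound: χ ≥ ω).
Suppose a proper 3-coloring c exists. The clique [3, 16, 22] takes 3 distinct colors; by symmetry let c(3) = 1, c(16) = 2, c(22) = 3.
- Vertex 11: neighbors [16, 22] already have colors [2, 3] ⇒ c(11) = 1.
- Vertex 18: neighbors [11, 16] already have colors [1, 2] ⇒ c(18) = 3.
- Vertex 10: neighbors [3] already have colors [1]; try each remaining color.
- Case c(10) = 2:
  - Vertex 17: neighbors [10, 18] already have colors [2, 3] ⇒ c(17) = 1.
  - Vertex 21: neighbors [17, 10] already have colors [1, 2] ⇒ c(21) = 3.
  - Vertex 20: neighbors [10, 21] already have colors [2, 3] ⇒ c(20) = 1.
  - Vertex 14: neighbors [20, 22] already have colors [1, 3] ⇒ c(14) = 2.
  - Vertex 12: neighbors [20, 14, 18] already have colors [1, 2, 3] — all 3 colors blocked. Contradiction.
- Case c(10) = 3:
  - Vertex 12: neighbors [18] already have colors [3]; try each remaining color.
  - Case c(12) = 1:
    - Vertex 14: neighbors [12, 22] already have colors [1, 3] ⇒ c(14) = 2.
    - Vertex 20: neighbors [12, 14, 10] already have colors [1, 2, 3] — all 3 colors blocked. Contradiction.
  - Case c(12) = 2:
    - Vertex 14: neighbors [12, 22] already have colors [2, 3] ⇒ c(14) = 1.
    - Vertex 20: neighbors [14, 12, 10] already have colors [1, 2, 3] — all 3 colors blocked. Contradiction.
Every case ends in a contradiction, so G has no proper 3-coloring (χ ≥ 4).
The coloring below uses 4 colors, so χ(G) = 4.
A valid 4-coloring: color 1: [3, 11, 14, 21]; color 2: [0, 18, 20, 22]; color 3: [12, 16, 17]; color 4: [10].

χ(G) = 4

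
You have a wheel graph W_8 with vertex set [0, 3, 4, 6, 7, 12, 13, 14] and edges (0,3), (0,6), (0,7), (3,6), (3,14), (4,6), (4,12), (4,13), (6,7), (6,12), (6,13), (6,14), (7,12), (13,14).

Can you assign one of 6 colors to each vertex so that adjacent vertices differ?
Yes, G is 6-colorable

A valid 6-coloring: color 1: [6]; color 2: [3, 4, 7]; color 3: [0, 12, 13]; color 4: [14].
(χ(G) = 4 ≤ 6.)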